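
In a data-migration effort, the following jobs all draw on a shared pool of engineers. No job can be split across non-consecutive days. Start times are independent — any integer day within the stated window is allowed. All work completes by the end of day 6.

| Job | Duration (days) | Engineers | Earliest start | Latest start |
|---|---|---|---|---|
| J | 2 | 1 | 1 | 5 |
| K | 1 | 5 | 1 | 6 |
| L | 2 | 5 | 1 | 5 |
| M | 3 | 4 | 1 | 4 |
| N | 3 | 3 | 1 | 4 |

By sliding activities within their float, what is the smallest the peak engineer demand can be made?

7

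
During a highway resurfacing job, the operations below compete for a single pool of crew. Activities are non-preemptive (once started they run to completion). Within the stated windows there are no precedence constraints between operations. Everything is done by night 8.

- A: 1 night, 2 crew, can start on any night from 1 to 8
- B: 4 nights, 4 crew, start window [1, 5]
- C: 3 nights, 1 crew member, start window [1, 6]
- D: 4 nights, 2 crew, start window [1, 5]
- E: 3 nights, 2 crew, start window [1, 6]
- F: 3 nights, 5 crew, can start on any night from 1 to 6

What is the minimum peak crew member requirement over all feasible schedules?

7

Early-start (A@1, B@1, C@1, D@1, E@1, F@1) gives peak 16: n1:16  n2:14  n3:14  n4:6  n5:0  n6:0  n7:0  n8:0.
Shift D→2, E→5, F→6.
Schedule A@1, B@1, C@1, D@2, E@5, F@6: n1:7  n2:7  n3:7  n4:6  n5:4  n6:7  n7:7  n8:5 — peak 7.
Total crew member-nights = 50 over 8 nights ⇒ peak ≥ ⌈50/8⌉ = 7, so 7 is optimal.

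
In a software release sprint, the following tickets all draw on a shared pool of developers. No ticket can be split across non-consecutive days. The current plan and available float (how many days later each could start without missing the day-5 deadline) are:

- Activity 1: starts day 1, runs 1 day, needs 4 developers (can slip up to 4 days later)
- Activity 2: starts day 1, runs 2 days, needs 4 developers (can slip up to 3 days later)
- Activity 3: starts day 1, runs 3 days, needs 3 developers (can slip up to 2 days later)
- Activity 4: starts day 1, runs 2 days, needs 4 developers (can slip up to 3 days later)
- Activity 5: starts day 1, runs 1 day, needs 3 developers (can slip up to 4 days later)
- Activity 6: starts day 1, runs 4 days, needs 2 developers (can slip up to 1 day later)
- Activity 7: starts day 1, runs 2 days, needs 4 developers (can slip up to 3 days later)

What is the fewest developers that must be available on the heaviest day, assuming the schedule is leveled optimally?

10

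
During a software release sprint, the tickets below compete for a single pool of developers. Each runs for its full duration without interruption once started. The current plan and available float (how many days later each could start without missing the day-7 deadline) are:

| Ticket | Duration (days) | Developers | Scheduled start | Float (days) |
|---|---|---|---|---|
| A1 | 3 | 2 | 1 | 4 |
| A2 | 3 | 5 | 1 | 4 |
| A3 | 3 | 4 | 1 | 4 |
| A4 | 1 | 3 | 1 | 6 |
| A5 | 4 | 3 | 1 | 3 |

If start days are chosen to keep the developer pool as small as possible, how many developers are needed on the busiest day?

7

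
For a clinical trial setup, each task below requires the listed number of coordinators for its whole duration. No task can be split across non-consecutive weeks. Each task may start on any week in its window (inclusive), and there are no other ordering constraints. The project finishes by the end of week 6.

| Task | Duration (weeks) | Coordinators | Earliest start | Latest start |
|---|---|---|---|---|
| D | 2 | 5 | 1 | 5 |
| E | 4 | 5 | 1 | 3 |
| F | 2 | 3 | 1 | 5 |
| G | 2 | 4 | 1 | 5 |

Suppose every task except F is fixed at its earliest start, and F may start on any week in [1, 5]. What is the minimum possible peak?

F@1: w1:17  w2:17  w3:5  w4:5  w5:0  w6:0 → peak 17
F@2: w1:14  w2:17  w3:8  w4:5  w5:0  w6:0 → peak 17
F@3: w1:14  w2:14  w3:8  w4:8  w5:0  w6:0 → peak 14
F@4: w1:14  w2:14  w3:5  w4:8  w5:3  w6:0 → peak 14
F@5: w1:14  w2:14  w3:5  w4:5  w5:3  w6:3 → peak 14
Best is F@3, peak 14.

14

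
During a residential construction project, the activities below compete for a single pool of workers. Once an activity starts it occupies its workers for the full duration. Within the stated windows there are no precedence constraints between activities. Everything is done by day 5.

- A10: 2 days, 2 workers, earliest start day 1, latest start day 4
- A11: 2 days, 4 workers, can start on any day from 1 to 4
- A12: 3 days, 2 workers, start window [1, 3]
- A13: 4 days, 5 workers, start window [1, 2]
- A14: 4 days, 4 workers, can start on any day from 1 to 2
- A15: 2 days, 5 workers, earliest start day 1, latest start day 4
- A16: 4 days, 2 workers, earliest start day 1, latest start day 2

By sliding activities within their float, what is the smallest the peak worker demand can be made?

Early-start (A10@1, A11@1, A12@1, A13@1, A14@1, A15@1, A16@1) gives peak 24: d1:24  d2:24  d3:13  d4:11  d5:0.
Shift A12→3, A15→3.
Schedule A10@1, A11@1, A12@3, A13@1, A14@1, A15@3, A16@1: d1:17  d2:17  d3:18  d4:18  d5:2 — peak 18.

18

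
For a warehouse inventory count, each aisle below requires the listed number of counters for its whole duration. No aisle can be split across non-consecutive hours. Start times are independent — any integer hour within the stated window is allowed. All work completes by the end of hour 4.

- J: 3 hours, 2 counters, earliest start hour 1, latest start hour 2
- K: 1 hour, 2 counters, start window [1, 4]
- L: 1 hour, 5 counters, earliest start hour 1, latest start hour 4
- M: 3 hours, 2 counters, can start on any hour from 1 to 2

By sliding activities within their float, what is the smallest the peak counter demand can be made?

6

Early-start (J@1, K@1, L@1, M@1) gives peak 11: h1:11  h2:4  h3:4  h4:0.
Shift L→4.
Schedule J@1, K@1, L@4, M@1: h1:6  h2:4  h3:4  h4:5 — peak 6.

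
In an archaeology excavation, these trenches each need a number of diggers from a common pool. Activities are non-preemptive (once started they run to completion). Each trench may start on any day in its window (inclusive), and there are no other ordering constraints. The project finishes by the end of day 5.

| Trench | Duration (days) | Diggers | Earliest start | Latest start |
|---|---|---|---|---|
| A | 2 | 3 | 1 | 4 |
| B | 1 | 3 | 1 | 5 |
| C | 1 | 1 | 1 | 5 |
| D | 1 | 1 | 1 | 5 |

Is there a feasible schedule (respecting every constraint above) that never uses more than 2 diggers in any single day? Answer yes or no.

no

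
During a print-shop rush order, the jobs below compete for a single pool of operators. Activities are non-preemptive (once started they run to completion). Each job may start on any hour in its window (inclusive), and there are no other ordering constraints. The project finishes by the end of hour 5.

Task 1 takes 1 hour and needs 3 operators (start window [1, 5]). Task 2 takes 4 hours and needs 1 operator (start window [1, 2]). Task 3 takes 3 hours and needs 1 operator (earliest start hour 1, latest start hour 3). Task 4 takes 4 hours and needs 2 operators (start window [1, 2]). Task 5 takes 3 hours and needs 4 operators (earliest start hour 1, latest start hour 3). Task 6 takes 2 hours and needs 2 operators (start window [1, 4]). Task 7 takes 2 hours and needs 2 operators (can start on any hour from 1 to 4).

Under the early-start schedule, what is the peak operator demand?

15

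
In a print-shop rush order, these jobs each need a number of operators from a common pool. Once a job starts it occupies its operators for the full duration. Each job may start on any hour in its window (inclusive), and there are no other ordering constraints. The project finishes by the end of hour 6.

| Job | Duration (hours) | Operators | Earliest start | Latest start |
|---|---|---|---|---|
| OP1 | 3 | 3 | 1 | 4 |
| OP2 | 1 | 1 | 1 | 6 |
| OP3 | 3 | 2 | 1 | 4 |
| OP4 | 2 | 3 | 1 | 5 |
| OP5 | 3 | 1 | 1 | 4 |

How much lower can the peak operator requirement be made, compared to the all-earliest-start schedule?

5

Early-start peak: h1:10  h2:9  h3:6  h4:0  h5:0  h6:0 ⇒ 10.
Leveled (OP1@1, OP2@1, OP3@2, OP4@5, OP5@4): h1:4  h2:5  h3:5  h4:3  h5:4  h6:4 ⇒ 5.
Reduction 10 − 5 = 5.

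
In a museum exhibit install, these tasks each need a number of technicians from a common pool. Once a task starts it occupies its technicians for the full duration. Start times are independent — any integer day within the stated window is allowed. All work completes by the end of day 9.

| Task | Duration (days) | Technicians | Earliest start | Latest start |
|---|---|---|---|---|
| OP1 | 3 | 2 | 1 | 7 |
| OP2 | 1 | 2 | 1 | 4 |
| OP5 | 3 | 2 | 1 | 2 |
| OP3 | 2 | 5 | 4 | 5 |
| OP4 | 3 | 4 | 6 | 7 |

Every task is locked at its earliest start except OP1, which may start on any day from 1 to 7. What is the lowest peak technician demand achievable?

6

OP1@1: d1:6  d2:4  d3:4  d4:5  d5:5  d6:4  d7:4  d8:4  d9:0 → peak 6
OP1@2: d1:4  d2:4  d3:4  d4:7  d5:5  d6:4  d7:4  d8:4  d9:0 → peak 7
OP1@3: d1:4  d2:2  d3:4  d4:7  d5:7  d6:4  d7:4  d8:4  d9:0 → peak 7
OP1@4: d1:4  d2:2  d3:2  d4:7  d5:7  d6:6  d7:4  d8:4  d9:0 → peak 7
OP1@5: d1:4  d2:2  d3:2  d4:5  d5:7  d6:6  d7:6  d8:4  d9:0 → peak 7
OP1@6: d1:4  d2:2  d3:2  d4:5  d5:5  d6:6  d7:6  d8:6  d9:0 → peak 6
OP1@7: d1:4  d2:2  d3:2  d4:5  d5:5  d6:4  d7:6  d8:6  d9:2 → peak 6
Best is OP1@1, peak 6.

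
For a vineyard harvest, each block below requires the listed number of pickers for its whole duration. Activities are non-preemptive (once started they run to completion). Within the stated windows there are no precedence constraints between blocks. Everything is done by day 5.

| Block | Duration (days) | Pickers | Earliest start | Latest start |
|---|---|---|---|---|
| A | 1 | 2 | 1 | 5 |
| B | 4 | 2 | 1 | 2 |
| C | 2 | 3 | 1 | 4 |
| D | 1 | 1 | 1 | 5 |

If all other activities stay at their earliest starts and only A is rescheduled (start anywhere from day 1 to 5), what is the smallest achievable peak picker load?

6

A@1: d1:8  d2:5  d3:2  d4:2  d5:0 → peak 8
A@2: d1:6  d2:7  d3:2  d4:2  d5:0 → peak 7
A@3: d1:6  d2:5  d3:4  d4:2  d5:0 → peak 6
A@4: d1:6  d2:5  d3:2  d4:4  d5:0 → peak 6
A@5: d1:6  d2:5  d3:2  d4:2  d5:2 → peak 6
Best is A@3, peak 6.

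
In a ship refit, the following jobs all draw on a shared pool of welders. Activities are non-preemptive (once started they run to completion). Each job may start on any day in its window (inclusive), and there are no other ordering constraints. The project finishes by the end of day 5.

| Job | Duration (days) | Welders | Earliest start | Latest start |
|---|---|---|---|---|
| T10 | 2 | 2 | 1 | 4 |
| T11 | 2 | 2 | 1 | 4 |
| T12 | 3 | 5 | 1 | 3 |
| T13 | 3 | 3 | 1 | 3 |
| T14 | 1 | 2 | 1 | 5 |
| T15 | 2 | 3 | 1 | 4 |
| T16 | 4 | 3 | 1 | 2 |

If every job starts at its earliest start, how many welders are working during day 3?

11

At early start, day 3 has: T12, T13, T16.
Demand: 5 + 3 + 3 = 11.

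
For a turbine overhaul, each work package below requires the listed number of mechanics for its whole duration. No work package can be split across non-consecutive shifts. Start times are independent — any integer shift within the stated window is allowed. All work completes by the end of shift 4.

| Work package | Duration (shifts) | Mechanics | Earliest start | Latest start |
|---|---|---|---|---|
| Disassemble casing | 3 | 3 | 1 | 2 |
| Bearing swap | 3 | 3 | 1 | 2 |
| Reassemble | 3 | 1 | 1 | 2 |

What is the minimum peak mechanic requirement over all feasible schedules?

7

Schedule Disassemble casing@1, Bearing swap@1, Reassemble@1: s1:7  s2:7  s3:7  s4:0 — peak 7.
No arrangement of the 8 feasible schedules does better.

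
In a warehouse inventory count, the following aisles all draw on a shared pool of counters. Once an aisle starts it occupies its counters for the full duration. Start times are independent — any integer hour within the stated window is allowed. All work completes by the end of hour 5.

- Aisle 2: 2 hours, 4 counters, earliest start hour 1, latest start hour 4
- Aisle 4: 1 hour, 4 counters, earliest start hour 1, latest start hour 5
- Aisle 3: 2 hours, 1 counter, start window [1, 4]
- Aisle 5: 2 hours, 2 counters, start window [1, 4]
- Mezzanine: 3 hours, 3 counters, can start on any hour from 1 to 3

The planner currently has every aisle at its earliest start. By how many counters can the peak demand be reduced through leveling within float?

7

Early-start peak: h1:14  h2:10  h3:3  h4:0  h5:0 ⇒ 14.
Leveled (Aisle 2@1, Aisle 4@3, Aisle 3@1, Aisle 5@1, Mezzanine@3): h1:7  h2:7  h3:7  h4:3  h5:3 ⇒ 7.
Reduction 14 − 7 = 7.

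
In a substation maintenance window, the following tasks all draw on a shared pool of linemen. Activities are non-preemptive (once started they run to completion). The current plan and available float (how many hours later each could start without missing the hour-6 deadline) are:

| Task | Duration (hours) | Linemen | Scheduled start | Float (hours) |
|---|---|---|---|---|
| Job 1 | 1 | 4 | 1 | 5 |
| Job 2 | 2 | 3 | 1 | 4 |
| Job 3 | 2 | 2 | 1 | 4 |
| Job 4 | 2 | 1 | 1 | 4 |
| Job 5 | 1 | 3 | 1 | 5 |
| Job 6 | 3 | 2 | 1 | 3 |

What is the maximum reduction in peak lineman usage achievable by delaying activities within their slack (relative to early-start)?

Early-start peak: h1:15  h2:8  h3:2  h4:0  h5:0  h6:0 ⇒ 15.
Leveled (Job 1@1, Job 2@2, Job 3@2, Job 4@4, Job 5@6, Job 6@4): h1:4  h2:5  h3:5  h4:3  h5:3  h6:5 ⇒ 5.
Reduction 15 − 5 = 10.

10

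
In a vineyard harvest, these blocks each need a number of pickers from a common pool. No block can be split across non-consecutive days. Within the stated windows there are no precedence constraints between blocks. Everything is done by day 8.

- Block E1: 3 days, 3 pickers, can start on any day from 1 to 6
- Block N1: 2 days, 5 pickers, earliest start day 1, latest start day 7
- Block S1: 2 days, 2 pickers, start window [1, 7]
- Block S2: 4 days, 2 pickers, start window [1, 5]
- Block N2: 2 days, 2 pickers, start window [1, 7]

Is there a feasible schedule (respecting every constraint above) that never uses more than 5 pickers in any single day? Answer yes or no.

Schedule Block E1@1, Block N1@5, Block S1@7, Block S2@1, Block N2@7: d1:5  d2:5  d3:5  d4:2  d5:5  d6:5  d7:4  d8:4 — peak 5 ≤ 5.

yes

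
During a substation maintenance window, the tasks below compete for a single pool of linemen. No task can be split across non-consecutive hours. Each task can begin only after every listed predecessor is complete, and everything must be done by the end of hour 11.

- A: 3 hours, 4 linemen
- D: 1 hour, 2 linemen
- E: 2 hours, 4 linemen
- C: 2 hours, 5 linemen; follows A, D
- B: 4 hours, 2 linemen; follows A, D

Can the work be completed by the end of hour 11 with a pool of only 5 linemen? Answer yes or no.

no

The minimum achievable peak is 6; 5 < 6, so no feasible schedule stays within the cap.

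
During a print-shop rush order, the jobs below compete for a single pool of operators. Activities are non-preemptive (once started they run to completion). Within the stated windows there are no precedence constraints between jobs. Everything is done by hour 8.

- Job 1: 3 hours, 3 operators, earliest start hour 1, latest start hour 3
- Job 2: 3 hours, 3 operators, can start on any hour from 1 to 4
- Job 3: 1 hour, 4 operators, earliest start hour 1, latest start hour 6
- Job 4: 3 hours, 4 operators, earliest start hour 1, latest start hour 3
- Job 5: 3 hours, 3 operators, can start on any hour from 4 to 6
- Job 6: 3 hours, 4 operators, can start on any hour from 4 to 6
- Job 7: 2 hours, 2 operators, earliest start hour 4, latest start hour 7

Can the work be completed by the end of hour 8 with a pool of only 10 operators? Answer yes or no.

yes

Schedule Job 1@1, Job 2@1, Job 3@1, Job 4@2, Job 5@4, Job 6@5, Job 7@4: h1:10  h2:10  h3:10  h4:9  h5:9  h6:7  h7:4  h8:0 — peak 10 ≤ 10.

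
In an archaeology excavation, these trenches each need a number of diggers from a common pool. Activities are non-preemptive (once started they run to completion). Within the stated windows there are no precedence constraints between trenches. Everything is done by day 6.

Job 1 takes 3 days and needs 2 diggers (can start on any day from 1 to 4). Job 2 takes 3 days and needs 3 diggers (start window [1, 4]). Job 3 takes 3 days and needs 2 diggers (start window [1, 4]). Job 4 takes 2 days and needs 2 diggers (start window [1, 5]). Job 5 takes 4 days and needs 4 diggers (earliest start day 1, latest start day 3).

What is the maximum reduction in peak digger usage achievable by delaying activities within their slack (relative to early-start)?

5

Early-start peak: d1:13  d2:13  d3:11  d4:4  d5:0  d6:0 ⇒ 13.
Leveled (Job 1@1, Job 2@4, Job 3@1, Job 4@1, Job 5@3): d1:6  d2:6  d3:8  d4:7  d5:7  d6:7 ⇒ 8.
Reduction 13 − 8 = 5.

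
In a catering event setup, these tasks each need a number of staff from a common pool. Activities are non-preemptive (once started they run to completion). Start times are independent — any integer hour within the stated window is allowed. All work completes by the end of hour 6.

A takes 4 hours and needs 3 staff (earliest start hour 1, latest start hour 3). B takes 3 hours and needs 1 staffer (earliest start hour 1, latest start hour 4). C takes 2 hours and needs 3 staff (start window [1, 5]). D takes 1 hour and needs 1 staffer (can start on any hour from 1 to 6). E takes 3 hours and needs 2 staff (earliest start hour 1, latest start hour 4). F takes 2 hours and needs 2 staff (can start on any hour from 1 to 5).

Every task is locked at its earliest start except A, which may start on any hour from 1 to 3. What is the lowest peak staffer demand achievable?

9

A@1: h1:12  h2:11  h3:6  h4:3  h5:0  h6:0 → peak 12
A@2: h1:9  h2:11  h3:6  h4:3  h5:3  h6:0 → peak 11
A@3: h1:9  h2:8  h3:6  h4:3  h5:3  h6:3 → peak 9
Best is A@3, peak 9.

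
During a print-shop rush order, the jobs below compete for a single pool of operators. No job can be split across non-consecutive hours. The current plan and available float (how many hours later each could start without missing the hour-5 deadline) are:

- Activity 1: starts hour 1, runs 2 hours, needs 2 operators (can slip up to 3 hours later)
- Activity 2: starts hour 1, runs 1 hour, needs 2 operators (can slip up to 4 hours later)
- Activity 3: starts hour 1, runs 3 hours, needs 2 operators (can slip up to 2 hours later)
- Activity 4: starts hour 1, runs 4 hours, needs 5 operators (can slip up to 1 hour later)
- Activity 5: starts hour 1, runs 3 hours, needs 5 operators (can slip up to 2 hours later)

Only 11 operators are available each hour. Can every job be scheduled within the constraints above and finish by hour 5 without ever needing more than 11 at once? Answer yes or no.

The minimum achievable peak is 12; 11 < 12, so no feasible schedule stays within the cap.

no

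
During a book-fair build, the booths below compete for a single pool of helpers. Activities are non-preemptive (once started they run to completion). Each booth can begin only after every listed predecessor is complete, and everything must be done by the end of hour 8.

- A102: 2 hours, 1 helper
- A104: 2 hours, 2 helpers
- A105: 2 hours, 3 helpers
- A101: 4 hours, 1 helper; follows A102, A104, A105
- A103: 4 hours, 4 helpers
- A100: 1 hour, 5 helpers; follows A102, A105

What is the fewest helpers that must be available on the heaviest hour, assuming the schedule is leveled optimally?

6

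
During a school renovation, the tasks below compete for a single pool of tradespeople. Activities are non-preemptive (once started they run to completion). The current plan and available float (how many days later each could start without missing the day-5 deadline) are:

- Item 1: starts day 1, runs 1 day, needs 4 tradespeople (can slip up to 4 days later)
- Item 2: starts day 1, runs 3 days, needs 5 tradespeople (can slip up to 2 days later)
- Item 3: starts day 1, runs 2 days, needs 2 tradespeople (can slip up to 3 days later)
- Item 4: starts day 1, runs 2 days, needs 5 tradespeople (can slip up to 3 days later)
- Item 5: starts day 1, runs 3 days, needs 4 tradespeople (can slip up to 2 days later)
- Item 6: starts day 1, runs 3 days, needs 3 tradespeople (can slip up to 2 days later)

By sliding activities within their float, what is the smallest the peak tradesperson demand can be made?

12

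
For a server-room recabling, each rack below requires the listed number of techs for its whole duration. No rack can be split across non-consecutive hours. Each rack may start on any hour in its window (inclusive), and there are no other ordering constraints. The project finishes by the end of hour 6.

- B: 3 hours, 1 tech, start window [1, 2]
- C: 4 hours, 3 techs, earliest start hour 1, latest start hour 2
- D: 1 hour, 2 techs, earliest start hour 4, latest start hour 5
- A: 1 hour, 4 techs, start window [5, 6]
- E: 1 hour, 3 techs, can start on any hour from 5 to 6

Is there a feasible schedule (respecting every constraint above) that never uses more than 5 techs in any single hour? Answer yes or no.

yes

Schedule B@1, C@1, D@4, A@5, E@6: h1:4  h2:4  h3:4  h4:5  h5:4  h6:3 — peak 5 ≤ 5.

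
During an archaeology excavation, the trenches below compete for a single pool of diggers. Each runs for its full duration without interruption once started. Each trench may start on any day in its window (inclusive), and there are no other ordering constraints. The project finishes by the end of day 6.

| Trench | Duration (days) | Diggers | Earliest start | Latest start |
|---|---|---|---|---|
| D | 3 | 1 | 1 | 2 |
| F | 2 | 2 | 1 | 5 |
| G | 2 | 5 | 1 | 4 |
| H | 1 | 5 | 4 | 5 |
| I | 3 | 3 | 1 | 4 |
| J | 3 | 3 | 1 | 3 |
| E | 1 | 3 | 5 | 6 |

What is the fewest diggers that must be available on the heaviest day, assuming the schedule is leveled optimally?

Early-start (D@1, F@1, G@1, H@4, I@1, J@1, E@5) gives peak 14: d1:14  d2:14  d3:7  d4:5  d5:3  d6:0.
Shift G→3, H→5, I→4, E→6.
Schedule D@1, F@1, G@3, H@5, I@4, J@1, E@6: d1:6  d2:6  d3:9  d4:8  d5:8  d6:6 — peak 9.

9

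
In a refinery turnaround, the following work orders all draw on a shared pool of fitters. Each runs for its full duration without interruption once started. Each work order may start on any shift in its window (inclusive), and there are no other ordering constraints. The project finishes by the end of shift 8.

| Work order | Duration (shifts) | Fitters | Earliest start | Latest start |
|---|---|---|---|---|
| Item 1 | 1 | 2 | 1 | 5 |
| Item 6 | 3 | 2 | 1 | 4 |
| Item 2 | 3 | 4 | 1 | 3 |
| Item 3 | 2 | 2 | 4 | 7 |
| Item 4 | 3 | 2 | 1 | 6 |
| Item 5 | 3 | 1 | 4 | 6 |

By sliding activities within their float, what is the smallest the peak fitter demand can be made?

Early-start (Item 1@1, Item 6@1, Item 2@1, Item 3@4, Item 4@1, Item 5@4) gives peak 10: s1:10  s2:8  s3:8  s4:3  s5:3  s6:1  s7:0  s8:0.
Shift Item 1→4, Item 6→4, Item 3→7, Item 4→5.
Schedule Item 1@4, Item 6@4, Item 2@1, Item 3@7, Item 4@5, Item 5@4: s1:4  s2:4  s3:4  s4:5  s5:5  s6:5  s7:4  s8:2 — peak 5.
Total fitter-shifts = 33 over 8 shifts ⇒ peak ≥ ⌈33/8⌉ = 5, so 5 is optimal.

5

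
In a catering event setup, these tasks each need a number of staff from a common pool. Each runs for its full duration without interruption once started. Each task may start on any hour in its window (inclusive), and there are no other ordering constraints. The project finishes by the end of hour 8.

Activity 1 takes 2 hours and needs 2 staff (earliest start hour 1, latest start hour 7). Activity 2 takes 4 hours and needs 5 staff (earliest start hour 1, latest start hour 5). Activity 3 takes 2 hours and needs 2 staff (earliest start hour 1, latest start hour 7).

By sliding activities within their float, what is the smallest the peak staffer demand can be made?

Early-start (Activity 1@1, Activity 2@1, Activity 3@1) gives peak 9: h1:9  h2:9  h3:5  h4:5  h5:0  h6:0  h7:0  h8:0.
Shift Activity 2→3.
Schedule Activity 1@1, Activity 2@3, Activity 3@1: h1:4  h2:4  h3:5  h4:5  h5:5  h6:5  h7:0  h8:0 — peak 5.

5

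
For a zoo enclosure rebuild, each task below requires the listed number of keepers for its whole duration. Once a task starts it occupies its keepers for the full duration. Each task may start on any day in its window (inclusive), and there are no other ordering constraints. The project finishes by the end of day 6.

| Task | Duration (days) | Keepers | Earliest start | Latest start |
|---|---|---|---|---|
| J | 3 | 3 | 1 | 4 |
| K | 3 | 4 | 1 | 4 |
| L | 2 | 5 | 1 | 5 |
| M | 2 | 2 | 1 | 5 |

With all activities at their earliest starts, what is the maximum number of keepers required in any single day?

Early-start schedule: J@1, K@1, L@1, M@1.
Load per day: day 1: 14, day 2: 14, day 3: 7, day 4: 0, day 5: 0, day 6: 0.
Peak is 14.

14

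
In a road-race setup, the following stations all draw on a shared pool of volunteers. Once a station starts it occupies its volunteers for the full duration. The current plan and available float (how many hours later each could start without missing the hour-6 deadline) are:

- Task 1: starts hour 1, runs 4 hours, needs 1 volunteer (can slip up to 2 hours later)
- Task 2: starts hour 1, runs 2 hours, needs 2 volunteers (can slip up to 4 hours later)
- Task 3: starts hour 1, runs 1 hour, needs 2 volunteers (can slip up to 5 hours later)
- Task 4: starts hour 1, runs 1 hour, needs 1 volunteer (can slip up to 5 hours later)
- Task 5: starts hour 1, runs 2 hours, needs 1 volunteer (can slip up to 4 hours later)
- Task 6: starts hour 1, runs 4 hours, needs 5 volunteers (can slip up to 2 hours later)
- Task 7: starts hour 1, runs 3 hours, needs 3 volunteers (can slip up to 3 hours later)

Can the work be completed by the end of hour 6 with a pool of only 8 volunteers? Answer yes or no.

no

The minimum achievable peak is 9; 8 < 9, so no feasible schedule stays within the cap.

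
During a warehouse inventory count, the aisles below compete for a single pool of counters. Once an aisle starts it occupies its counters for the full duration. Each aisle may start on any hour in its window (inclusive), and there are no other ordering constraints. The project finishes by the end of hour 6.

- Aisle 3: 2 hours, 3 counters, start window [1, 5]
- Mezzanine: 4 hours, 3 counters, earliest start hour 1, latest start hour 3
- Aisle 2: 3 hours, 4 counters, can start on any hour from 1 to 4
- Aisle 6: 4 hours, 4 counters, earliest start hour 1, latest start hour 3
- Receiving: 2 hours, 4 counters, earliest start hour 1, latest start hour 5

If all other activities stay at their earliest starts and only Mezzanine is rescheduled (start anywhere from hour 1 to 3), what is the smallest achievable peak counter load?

Mezzanine@1: h1:18  h2:18  h3:11  h4:7  h5:0  h6:0 → peak 18
Mezzanine@2: h1:15  h2:18  h3:11  h4:7  h5:3  h6:0 → peak 18
Mezzanine@3: h1:15  h2:15  h3:11  h4:7  h5:3  h6:3 → peak 15
Best is Mezzanine@3, peak 15.

15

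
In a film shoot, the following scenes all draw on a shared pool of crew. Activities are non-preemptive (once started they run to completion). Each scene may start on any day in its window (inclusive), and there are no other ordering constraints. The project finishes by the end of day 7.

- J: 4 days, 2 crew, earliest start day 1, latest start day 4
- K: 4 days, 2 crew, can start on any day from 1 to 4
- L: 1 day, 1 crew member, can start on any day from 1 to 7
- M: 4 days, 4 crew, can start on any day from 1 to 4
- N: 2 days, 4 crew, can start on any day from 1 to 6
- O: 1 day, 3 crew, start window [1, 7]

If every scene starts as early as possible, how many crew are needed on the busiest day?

16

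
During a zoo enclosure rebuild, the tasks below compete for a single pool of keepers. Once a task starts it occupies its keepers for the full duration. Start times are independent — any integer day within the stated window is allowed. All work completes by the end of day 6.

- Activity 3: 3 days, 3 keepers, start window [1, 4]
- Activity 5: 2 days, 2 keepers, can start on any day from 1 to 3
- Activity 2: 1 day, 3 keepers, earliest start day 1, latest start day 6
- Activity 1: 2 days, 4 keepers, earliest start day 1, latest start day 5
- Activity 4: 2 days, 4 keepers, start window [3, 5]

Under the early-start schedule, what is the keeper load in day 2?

At early start, day 2 has: Activity 3, Activity 5, Activity 1.
Demand: 3 + 2 + 4 = 9.

9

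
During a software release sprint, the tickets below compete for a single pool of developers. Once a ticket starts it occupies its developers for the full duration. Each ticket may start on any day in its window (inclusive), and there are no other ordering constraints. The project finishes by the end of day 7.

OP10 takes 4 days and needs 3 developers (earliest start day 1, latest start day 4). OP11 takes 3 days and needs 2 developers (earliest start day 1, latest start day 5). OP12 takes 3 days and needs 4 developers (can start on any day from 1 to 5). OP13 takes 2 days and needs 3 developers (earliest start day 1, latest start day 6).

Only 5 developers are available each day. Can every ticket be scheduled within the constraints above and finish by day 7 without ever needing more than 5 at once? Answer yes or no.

no

Total developer-days = 36; over 7 days the average is 36/7 > 5, so some day must exceed 5.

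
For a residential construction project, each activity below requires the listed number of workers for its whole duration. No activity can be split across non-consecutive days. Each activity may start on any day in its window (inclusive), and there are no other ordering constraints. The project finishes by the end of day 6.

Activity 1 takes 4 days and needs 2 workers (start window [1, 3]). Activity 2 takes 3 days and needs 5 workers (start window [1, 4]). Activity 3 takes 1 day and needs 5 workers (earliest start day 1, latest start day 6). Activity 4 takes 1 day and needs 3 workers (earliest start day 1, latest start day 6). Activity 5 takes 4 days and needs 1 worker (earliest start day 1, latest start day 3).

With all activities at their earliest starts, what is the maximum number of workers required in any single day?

16

Early-start schedule: Activity 1@1, Activity 2@1, Activity 3@1, Activity 4@1, Activity 5@1.
Load per day: day 1: 16, day 2: 8, day 3: 8, day 4: 3, day 5: 0, day 6: 0.
Peak is 16.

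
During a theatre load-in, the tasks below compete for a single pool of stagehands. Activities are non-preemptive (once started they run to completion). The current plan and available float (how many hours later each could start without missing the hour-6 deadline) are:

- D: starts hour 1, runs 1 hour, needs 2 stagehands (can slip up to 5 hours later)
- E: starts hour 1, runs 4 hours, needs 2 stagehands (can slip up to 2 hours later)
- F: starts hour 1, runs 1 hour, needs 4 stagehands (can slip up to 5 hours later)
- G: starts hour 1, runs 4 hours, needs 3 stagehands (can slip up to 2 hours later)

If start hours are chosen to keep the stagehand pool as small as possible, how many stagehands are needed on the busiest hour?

5

Early-start (D@1, E@1, F@1, G@1) gives peak 11: h1:11  h2:5  h3:5  h4:5  h5:0  h6:0.
Shift F→6, G→2.
Schedule D@1, E@1, F@6, G@2: h1:4  h2:5  h3:5  h4:5  h5:3  h6:4 — peak 5.
Total stagehand-hours = 26 over 6 hours ⇒ peak ≥ ⌈26/6⌉ = 5, so 5 is optimal.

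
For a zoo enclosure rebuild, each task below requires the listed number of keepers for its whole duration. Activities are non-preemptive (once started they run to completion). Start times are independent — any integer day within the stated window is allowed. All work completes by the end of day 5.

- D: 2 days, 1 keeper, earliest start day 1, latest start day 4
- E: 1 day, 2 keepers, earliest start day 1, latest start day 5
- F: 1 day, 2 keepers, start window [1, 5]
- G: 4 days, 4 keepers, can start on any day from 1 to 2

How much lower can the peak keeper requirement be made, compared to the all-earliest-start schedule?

4

Early-start peak: d1:9  d2:5  d3:4  d4:4  d5:0 ⇒ 9.
Leveled (D@1, E@1, F@1, G@2): d1:5  d2:5  d3:4  d4:4  d5:4 ⇒ 5.
Reduction 9 − 5 = 4.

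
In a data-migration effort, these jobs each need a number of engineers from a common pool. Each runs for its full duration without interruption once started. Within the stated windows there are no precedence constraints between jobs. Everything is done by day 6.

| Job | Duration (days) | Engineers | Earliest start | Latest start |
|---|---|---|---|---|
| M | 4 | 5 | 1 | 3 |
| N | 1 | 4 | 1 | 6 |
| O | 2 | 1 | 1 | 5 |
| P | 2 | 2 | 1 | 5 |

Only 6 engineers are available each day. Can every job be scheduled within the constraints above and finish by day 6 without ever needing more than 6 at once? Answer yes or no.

Schedule M@1, N@5, O@1, P@5: d1:6  d2:6  d3:5  d4:5  d5:6  d6:2 — peak 6 ≤ 6.

yes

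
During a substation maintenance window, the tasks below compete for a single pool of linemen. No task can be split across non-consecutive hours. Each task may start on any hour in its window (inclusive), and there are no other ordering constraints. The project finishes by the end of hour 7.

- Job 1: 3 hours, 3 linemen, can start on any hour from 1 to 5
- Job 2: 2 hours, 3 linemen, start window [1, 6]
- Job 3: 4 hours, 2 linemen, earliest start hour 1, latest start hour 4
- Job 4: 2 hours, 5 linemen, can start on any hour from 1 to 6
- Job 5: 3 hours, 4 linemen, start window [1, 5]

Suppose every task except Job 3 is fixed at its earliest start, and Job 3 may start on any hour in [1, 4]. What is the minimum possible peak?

15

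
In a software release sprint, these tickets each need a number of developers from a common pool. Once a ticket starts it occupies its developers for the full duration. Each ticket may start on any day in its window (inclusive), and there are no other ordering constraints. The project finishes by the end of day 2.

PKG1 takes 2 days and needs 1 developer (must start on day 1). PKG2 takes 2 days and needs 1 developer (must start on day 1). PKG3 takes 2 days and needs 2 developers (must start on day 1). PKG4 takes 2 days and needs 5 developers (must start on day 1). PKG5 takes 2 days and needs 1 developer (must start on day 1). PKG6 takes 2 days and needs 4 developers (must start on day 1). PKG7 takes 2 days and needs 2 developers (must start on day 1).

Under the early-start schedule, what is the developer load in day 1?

At early start, day 1 has: PKG1, PKG2, PKG3, PKG4, PKG5, PKG6, PKG7.
Demand: 1 + 1 + 2 + 5 + 1 + 4 + 2 = 16.

16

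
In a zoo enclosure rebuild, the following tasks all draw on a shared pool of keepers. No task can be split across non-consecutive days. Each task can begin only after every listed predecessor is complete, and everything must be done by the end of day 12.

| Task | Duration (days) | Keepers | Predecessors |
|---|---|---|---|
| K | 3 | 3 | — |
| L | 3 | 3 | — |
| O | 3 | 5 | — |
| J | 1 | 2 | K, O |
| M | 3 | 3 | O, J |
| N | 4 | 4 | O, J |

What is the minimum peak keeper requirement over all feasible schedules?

7

Early-start (K@1, L@1, O@1, J@4, M@5, N@5) gives peak 11: d1:11  d2:11  d3:11  d4:2  d5:7  d6:7  d7:7  d8:4  d9:0  d10:0  d11:0  d12:0.
Shift O→4, J→7, M→8, N→8.
Schedule K@1, L@1, O@4, J@7, M@8, N@8: d1:6  d2:6  d3:6  d4:5  d5:5  d6:5  d7:2  d8:7  d9:7  d10:7  d11:4  d12:0 — peak 7.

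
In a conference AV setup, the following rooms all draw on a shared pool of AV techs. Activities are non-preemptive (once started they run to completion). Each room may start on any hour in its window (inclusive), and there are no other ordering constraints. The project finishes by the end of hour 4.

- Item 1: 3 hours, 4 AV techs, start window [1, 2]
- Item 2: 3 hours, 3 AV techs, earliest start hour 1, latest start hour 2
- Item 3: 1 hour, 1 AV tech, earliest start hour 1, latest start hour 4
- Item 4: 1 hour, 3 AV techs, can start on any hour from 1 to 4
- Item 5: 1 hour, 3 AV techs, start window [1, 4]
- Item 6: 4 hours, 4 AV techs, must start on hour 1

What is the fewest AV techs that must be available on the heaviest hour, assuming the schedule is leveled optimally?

Early-start (Item 1@1, Item 2@1, Item 3@1, Item 4@1, Item 5@1, Item 6@1) gives peak 18: h1:18  h2:11  h3:11  h4:4.
Shift Item 3→4, Item 4→4, Item 5→4.
Schedule Item 1@1, Item 2@1, Item 3@4, Item 4@4, Item 5@4, Item 6@1: h1:11  h2:11  h3:11  h4:11 — peak 11.
Total AV tech-hours = 44 over 4 hours ⇒ peak ≥ ⌈44/4⌉ = 11, so 11 is optimal.

11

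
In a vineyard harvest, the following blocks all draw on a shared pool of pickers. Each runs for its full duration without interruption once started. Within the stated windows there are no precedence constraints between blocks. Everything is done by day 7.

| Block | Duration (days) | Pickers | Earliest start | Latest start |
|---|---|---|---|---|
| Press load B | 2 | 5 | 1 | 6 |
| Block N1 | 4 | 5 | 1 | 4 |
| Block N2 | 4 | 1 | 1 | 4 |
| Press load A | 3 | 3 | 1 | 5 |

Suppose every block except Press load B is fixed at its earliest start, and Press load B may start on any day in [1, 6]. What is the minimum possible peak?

9

Press load B@1: d1:14  d2:14  d3:9  d4:6  d5:0  d6:0  d7:0 → peak 14
Press load B@2: d1:9  d2:14  d3:14  d4:6  d5:0  d6:0  d7:0 → peak 14
Press load B@3: d1:9  d2:9  d3:14  d4:11  d5:0  d6:0  d7:0 → peak 14
Press load B@4: d1:9  d2:9  d3:9  d4:11  d5:5  d6:0  d7:0 → peak 11
Press load B@5: d1:9  d2:9  d3:9  d4:6  d5:5  d6:5  d7:0 → peak 9
Press load B@6: d1:9  d2:9  d3:9  d4:6  d5:0  d6:5  d7:5 → peak 9
Best is Press load B@5, peak 9.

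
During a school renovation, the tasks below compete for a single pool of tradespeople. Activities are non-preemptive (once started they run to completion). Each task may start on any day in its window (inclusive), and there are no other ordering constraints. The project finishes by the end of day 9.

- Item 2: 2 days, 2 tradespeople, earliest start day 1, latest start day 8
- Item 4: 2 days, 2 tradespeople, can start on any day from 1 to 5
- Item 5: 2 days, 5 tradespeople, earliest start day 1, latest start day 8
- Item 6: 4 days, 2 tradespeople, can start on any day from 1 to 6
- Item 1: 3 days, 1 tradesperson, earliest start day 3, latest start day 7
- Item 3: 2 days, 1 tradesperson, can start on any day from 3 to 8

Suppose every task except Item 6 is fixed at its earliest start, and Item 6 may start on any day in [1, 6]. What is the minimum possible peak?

9

Item 6@1: d1:11  d2:11  d3:4  d4:4  d5:1  d6:0  d7:0  d8:0  d9:0 → peak 11
Item 6@2: d1:9  d2:11  d3:4  d4:4  d5:3  d6:0  d7:0  d8:0  d9:0 → peak 11
Item 6@3: d1:9  d2:9  d3:4  d4:4  d5:3  d6:2  d7:0  d8:0  d9:0 → peak 9
Item 6@4: d1:9  d2:9  d3:2  d4:4  d5:3  d6:2  d7:2  d8:0  d9:0 → peak 9
Item 6@5: d1:9  d2:9  d3:2  d4:2  d5:3  d6:2  d7:2  d8:2  d9:0 → peak 9
Item 6@6: d1:9  d2:9  d3:2  d4:2  d5:1  d6:2  d7:2  d8:2  d9:2 → peak 9
Best is Item 6@3, peak 9.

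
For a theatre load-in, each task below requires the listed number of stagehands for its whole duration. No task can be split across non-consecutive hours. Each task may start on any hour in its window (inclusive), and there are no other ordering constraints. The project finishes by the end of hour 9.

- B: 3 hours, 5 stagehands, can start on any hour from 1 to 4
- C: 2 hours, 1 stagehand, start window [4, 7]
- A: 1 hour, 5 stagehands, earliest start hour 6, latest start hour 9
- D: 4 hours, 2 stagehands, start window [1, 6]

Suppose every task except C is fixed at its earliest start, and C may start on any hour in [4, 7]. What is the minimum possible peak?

C@4: h1:7  h2:7  h3:7  h4:3  h5:1  h6:5  h7:0  h8:0  h9:0 → peak 7
C@5: h1:7  h2:7  h3:7  h4:2  h5:1  h6:6  h7:0  h8:0  h9:0 → peak 7
C@6: h1:7  h2:7  h3:7  h4:2  h5:0  h6:6  h7:1  h8:0  h9:0 → peak 7
C@7: h1:7  h2:7  h3:7  h4:2  h5:0  h6:5  h7:1  h8:1  h9:0 → peak 7
Best is C@4, peak 7.

7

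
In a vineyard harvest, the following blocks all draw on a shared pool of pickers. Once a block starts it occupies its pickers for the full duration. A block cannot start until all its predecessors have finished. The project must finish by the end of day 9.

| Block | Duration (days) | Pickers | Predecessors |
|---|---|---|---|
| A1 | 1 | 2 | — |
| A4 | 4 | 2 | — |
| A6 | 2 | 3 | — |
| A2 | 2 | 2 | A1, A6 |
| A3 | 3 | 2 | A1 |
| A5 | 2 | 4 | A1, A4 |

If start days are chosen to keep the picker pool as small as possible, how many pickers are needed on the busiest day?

Early-start (A1@1, A4@1, A6@1, A2@3, A3@2, A5@5) gives peak 7: d1:7  d2:7  d3:6  d4:6  d5:4  d6:4  d7:0  d8:0  d9:0.
Shift A6→2, A2→4, A3→5, A5→8.
Schedule A1@1, A4@1, A6@2, A2@4, A3@5, A5@8: d1:4  d2:5  d3:5  d4:4  d5:4  d6:2  d7:2  d8:4  d9:4 — peak 5.

5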